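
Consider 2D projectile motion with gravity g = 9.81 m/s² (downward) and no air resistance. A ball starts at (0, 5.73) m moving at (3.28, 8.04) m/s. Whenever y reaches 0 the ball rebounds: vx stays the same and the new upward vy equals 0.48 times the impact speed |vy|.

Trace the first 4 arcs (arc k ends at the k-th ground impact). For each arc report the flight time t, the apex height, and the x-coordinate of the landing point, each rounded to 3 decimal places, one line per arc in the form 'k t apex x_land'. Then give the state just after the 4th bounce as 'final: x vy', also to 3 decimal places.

Arc 1: start y=5.730, vy=8.040 → t=2.176, apex=9.025, x_land=7.137, impact vy=-13.307
  bounce: vy ← 0.48·13.307 = 6.387
Arc 2: start y=0.000, vy=6.387 → t=1.302, apex=2.079, x_land=11.408, impact vy=-6.387
  bounce: vy ← 0.48·6.387 = 3.066
Arc 3: start y=0.000, vy=3.066 → t=0.625, apex=0.479, x_land=13.459, impact vy=-3.066
  bounce: vy ← 0.48·3.066 = 1.472
Arc 4: start y=0.000, vy=1.472 → t=0.300, apex=0.110, x_land=14.443, impact vy=-1.472
  bounce: vy ← 0.48·1.472 = 0.706

1 2.176 9.025 7.137
2 1.302 2.079 11.408
3 0.625 0.479 13.459
4 0.300 0.110 14.443
final: 14.443 0.706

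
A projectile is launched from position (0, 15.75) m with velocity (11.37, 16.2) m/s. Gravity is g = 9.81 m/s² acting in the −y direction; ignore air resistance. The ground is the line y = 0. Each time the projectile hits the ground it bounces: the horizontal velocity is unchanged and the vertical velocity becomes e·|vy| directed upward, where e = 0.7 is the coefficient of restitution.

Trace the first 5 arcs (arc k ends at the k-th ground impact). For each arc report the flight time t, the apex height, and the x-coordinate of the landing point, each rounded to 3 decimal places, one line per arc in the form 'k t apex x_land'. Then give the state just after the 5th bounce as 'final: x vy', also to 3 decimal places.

Arc 1: start y=15.750, vy=16.200 → t=4.088, apex=29.126, x_land=46.483, impact vy=-23.905
  bounce: vy ← 0.7·23.905 = 16.734
Arc 2: start y=0.000, vy=16.734 → t=3.412, apex=14.272, x_land=85.272, impact vy=-16.734
  bounce: vy ← 0.7·16.734 = 11.714
Arc 3: start y=0.000, vy=11.714 → t=2.388, apex=6.993, x_land=112.424, impact vy=-11.714
  bounce: vy ← 0.7·11.714 = 8.199
Arc 4: start y=0.000, vy=8.199 → t=1.672, apex=3.427, x_land=131.431, impact vy=-8.199
  bounce: vy ← 0.7·8.199 = 5.740
Arc 5: start y=0.000, vy=5.740 → t=1.170, apex=1.679, x_land=144.736, impact vy=-5.740
  bounce: vy ← 0.7·5.740 = 4.018

1 4.088 29.126 46.483
2 3.412 14.272 85.272
3 2.388 6.993 112.424
4 1.672 3.427 131.431
5 1.170 1.679 144.736
final: 144.736 4.018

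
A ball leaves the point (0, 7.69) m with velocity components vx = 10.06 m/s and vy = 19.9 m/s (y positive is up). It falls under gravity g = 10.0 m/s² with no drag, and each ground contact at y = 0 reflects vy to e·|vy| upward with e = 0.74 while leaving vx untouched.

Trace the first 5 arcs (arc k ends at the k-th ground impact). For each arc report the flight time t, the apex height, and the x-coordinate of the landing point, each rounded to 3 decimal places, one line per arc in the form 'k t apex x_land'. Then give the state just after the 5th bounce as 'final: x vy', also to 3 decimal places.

1 4.335 27.490 43.608
2 3.470 15.054 78.519
3 2.568 8.243 104.354
4 1.900 4.514 123.471
5 1.406 2.472 137.618
final: 137.618 5.203

Arc 1: start y=7.690, vy=19.900 → t=4.335, apex=27.490, x_land=43.608, impact vy=-23.448
  bounce: vy ← 0.74·23.448 = 17.352
Arc 2: start y=0.000, vy=17.352 → t=3.470, apex=15.054, x_land=78.519, impact vy=-17.352
  bounce: vy ← 0.74·17.352 = 12.840
Arc 3: start y=0.000, vy=12.840 → t=2.568, apex=8.243, x_land=104.354, impact vy=-12.840
  bounce: vy ← 0.74·12.840 = 9.502
Arc 4: start y=0.000, vy=9.502 → t=1.900, apex=4.514, x_land=123.471, impact vy=-9.502
  bounce: vy ← 0.74·9.502 = 7.031
Arc 5: start y=0.000, vy=7.031 → t=1.406, apex=2.472, x_land=137.618, impact vy=-7.031
  bounce: vy ← 0.74·7.031 = 5.203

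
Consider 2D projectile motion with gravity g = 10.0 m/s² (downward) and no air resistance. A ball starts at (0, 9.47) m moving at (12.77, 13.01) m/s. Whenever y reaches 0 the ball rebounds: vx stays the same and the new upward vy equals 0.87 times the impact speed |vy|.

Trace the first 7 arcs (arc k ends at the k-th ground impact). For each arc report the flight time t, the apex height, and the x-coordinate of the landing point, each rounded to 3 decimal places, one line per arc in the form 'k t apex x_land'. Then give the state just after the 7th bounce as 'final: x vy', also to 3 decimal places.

1 3.195 17.933 40.798
2 3.295 13.573 82.879
3 2.867 10.274 119.489
4 2.494 7.776 151.339
5 2.170 5.886 179.050
6 1.888 4.455 203.158
7 1.642 3.372 224.131
final: 224.131 7.145

Arc 1: start y=9.470, vy=13.010 → t=3.195, apex=17.933, x_land=40.798, impact vy=-18.938
  bounce: vy ← 0.87·18.938 = 16.476
Arc 2: start y=0.000, vy=16.476 → t=3.295, apex=13.573, x_land=82.879, impact vy=-16.476
  bounce: vy ← 0.87·16.476 = 14.334
Arc 3: start y=0.000, vy=14.334 → t=2.867, apex=10.274, x_land=119.489, impact vy=-14.334
  bounce: vy ← 0.87·14.334 = 12.471
Arc 4: start y=0.000, vy=12.471 → t=2.494, apex=7.776, x_land=151.339, impact vy=-12.471
  bounce: vy ← 0.87·12.471 = 10.850
Arc 5: start y=0.000, vy=10.850 → t=2.170, apex=5.886, x_land=179.050, impact vy=-10.850
  bounce: vy ← 0.87·10.850 = 9.439
Arc 6: start y=0.000, vy=9.439 → t=1.888, apex=4.455, x_land=203.158, impact vy=-9.439
  bounce: vy ← 0.87·9.439 = 8.212
Arc 7: start y=0.000, vy=8.212 → t=1.642, apex=3.372, x_land=224.131, impact vy=-8.212
  bounce: vy ← 0.87·8.212 = 7.145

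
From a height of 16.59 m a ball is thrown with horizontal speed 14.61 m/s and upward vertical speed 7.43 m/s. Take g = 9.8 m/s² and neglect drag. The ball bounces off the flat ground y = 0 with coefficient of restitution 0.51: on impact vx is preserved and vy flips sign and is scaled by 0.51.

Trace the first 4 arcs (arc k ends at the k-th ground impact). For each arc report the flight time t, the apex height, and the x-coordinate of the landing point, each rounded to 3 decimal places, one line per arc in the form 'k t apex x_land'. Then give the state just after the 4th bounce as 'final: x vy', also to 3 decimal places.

Arc 1: start y=16.590, vy=7.430 → t=2.748, apex=19.407, x_land=40.152, impact vy=-19.503
  bounce: vy ← 0.51·19.503 = 9.947
Arc 2: start y=0.000, vy=9.947 → t=2.030, apex=5.048, x_land=69.809, impact vy=-9.947
  bounce: vy ← 0.51·9.947 = 5.073
Arc 3: start y=0.000, vy=5.073 → t=1.035, apex=1.313, x_land=84.934, impact vy=-5.073
  bounce: vy ← 0.51·5.073 = 2.587
Arc 4: start y=0.000, vy=2.587 → t=0.528, apex=0.341, x_land=92.648, impact vy=-2.587
  bounce: vy ← 0.51·2.587 = 1.319

1 2.748 19.407 40.152
2 2.030 5.048 69.809
3 1.035 1.313 84.934
4 0.528 0.341 92.648
final: 92.648 1.319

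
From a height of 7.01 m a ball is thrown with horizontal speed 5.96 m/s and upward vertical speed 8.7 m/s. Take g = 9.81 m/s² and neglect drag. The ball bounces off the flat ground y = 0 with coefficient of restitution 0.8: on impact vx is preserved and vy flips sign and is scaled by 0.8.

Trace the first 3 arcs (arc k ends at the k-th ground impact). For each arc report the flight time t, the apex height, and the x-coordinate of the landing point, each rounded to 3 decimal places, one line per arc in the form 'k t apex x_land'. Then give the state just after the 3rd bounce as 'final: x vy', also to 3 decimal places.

Arc 1: start y=7.010, vy=8.700 → t=2.375, apex=10.868, x_land=14.157, impact vy=-14.602
  bounce: vy ← 0.8·14.602 = 11.682
Arc 2: start y=0.000, vy=11.682 → t=2.382, apex=6.955, x_land=28.352, impact vy=-11.682
  bounce: vy ← 0.8·11.682 = 9.345
Arc 3: start y=0.000, vy=9.345 → t=1.905, apex=4.451, x_land=39.707, impact vy=-9.345
  bounce: vy ← 0.8·9.345 = 7.476

1 2.375 10.868 14.157
2 2.382 6.955 28.352
3 1.905 4.451 39.707
final: 39.707 7.476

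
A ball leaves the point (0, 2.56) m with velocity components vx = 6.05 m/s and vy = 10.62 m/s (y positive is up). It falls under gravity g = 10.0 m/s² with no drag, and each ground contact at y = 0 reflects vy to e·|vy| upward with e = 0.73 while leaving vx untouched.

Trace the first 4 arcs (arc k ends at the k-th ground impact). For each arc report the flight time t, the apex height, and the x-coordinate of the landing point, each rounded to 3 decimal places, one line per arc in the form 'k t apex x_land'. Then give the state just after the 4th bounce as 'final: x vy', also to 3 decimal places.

1 2.343 8.199 14.173
2 1.870 4.369 25.484
3 1.365 2.328 33.741
4 0.996 1.241 39.769
final: 39.769 3.637

Arc 1: start y=2.560, vy=10.620 → t=2.343, apex=8.199, x_land=14.173, impact vy=-12.806
  bounce: vy ← 0.73·12.806 = 9.348
Arc 2: start y=0.000, vy=9.348 → t=1.870, apex=4.369, x_land=25.484, impact vy=-9.348
  bounce: vy ← 0.73·9.348 = 6.824
Arc 3: start y=0.000, vy=6.824 → t=1.365, apex=2.328, x_land=33.741, impact vy=-6.824
  bounce: vy ← 0.73·6.824 = 4.982
Arc 4: start y=0.000, vy=4.982 → t=0.996, apex=1.241, x_land=39.769, impact vy=-4.982
  bounce: vy ← 0.73·4.982 = 3.637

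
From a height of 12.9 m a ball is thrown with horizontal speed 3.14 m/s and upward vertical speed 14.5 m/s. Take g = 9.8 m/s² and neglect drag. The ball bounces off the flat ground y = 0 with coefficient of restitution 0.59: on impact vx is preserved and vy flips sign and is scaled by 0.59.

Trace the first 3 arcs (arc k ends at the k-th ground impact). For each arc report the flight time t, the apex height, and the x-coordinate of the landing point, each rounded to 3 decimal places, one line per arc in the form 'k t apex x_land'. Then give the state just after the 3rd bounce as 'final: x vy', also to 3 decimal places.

1 3.675 23.627 11.541
2 2.591 8.225 19.677
3 1.529 2.863 24.477
final: 24.477 4.420

Arc 1: start y=12.900, vy=14.500 → t=3.675, apex=23.627, x_land=11.541, impact vy=-21.520
  bounce: vy ← 0.59·21.520 = 12.697
Arc 2: start y=0.000, vy=12.697 → t=2.591, apex=8.225, x_land=19.677, impact vy=-12.697
  bounce: vy ← 0.59·12.697 = 7.491
Arc 3: start y=0.000, vy=7.491 → t=1.529, apex=2.863, x_land=24.477, impact vy=-7.491
  bounce: vy ← 0.59·7.491 = 4.420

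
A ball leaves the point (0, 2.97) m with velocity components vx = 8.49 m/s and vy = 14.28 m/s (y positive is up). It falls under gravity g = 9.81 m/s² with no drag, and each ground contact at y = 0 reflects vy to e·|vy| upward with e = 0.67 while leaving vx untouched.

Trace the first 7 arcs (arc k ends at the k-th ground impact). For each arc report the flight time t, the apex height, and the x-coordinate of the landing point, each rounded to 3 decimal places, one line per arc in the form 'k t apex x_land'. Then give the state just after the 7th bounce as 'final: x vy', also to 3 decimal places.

1 3.106 13.363 26.372
2 2.212 5.999 45.150
3 1.482 2.693 57.731
4 0.993 1.209 66.161
5 0.665 0.543 71.809
6 0.446 0.244 75.593
7 0.299 0.109 78.128
final: 78.128 0.981

Arc 1: start y=2.970, vy=14.280 → t=3.106, apex=13.363, x_land=26.372, impact vy=-16.192
  bounce: vy ← 0.67·16.192 = 10.849
Arc 2: start y=0.000, vy=10.849 → t=2.212, apex=5.999, x_land=45.150, impact vy=-10.849
  bounce: vy ← 0.67·10.849 = 7.269
Arc 3: start y=0.000, vy=7.269 → t=1.482, apex=2.693, x_land=57.731, impact vy=-7.269
  bounce: vy ← 0.67·7.269 = 4.870
Arc 4: start y=0.000, vy=4.870 → t=0.993, apex=1.209, x_land=66.161, impact vy=-4.870
  bounce: vy ← 0.67·4.870 = 3.263
Arc 5: start y=0.000, vy=3.263 → t=0.665, apex=0.543, x_land=71.809, impact vy=-3.263
  bounce: vy ← 0.67·3.263 = 2.186
Arc 6: start y=0.000, vy=2.186 → t=0.446, apex=0.244, x_land=75.593, impact vy=-2.186
  bounce: vy ← 0.67·2.186 = 1.465
Arc 7: start y=0.000, vy=1.465 → t=0.299, apex=0.109, x_land=78.128, impact vy=-1.465
  bounce: vy ← 0.67·1.465 = 0.981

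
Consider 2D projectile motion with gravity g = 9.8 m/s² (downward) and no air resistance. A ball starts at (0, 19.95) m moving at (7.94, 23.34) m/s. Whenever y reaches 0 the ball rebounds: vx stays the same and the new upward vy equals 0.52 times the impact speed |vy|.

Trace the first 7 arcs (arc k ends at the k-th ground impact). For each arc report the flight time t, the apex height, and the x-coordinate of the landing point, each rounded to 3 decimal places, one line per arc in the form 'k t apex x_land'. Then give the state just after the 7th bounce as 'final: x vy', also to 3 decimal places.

Arc 1: start y=19.950, vy=23.340 → t=5.503, apex=47.744, x_land=43.695, impact vy=-30.590
  bounce: vy ← 0.52·30.590 = 15.907
Arc 2: start y=0.000, vy=15.907 → t=3.246, apex=12.910, x_land=69.471, impact vy=-15.907
  bounce: vy ← 0.52·15.907 = 8.272
Arc 3: start y=0.000, vy=8.272 → t=1.688, apex=3.491, x_land=82.874, impact vy=-8.272
  bounce: vy ← 0.52·8.272 = 4.301
Arc 4: start y=0.000, vy=4.301 → t=0.878, apex=0.944, x_land=89.844, impact vy=-4.301
  bounce: vy ← 0.52·4.301 = 2.237
Arc 5: start y=0.000, vy=2.237 → t=0.456, apex=0.255, x_land=93.468, impact vy=-2.237
  bounce: vy ← 0.52·2.237 = 1.163
Arc 6: start y=0.000, vy=1.163 → t=0.237, apex=0.069, x_land=95.353, impact vy=-1.163
  bounce: vy ← 0.52·1.163 = 0.605
Arc 7: start y=0.000, vy=0.605 → t=0.123, apex=0.019, x_land=96.333, impact vy=-0.605
  bounce: vy ← 0.52·0.605 = 0.314

1 5.503 47.744 43.695
2 3.246 12.910 69.471
3 1.688 3.491 82.874
4 0.878 0.944 89.844
5 0.456 0.255 93.468
6 0.237 0.069 95.353
7 0.123 0.019 96.333
final: 96.333 0.314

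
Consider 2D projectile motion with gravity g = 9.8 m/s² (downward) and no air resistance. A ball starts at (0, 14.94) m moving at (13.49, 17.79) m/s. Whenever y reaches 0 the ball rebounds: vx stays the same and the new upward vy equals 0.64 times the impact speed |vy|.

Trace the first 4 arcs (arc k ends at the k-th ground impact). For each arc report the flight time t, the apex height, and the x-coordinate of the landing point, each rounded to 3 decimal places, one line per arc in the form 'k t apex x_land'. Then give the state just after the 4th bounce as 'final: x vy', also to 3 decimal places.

1 4.334 31.087 58.467
2 3.224 12.733 101.959
3 2.063 5.216 129.795
4 1.321 2.136 147.609
final: 147.609 4.141

Arc 1: start y=14.940, vy=17.790 → t=4.334, apex=31.087, x_land=58.467, impact vy=-24.684
  bounce: vy ← 0.64·24.684 = 15.798
Arc 2: start y=0.000, vy=15.798 → t=3.224, apex=12.733, x_land=101.959, impact vy=-15.798
  bounce: vy ← 0.64·15.798 = 10.111
Arc 3: start y=0.000, vy=10.111 → t=2.063, apex=5.216, x_land=129.795, impact vy=-10.111
  bounce: vy ← 0.64·10.111 = 6.471
Arc 4: start y=0.000, vy=6.471 → t=1.321, apex=2.136, x_land=147.609, impact vy=-6.471
  bounce: vy ← 0.64·6.471 = 4.141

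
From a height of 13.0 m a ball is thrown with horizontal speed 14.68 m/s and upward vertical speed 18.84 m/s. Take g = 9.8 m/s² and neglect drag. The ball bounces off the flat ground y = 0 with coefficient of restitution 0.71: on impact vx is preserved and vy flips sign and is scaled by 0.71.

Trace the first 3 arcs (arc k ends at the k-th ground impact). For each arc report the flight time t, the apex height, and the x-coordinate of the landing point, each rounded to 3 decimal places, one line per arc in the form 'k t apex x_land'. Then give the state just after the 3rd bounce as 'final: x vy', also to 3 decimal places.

1 4.442 31.109 65.211
2 3.578 15.682 117.735
3 2.540 7.905 155.028
final: 155.028 8.838

Arc 1: start y=13.000, vy=18.840 → t=4.442, apex=31.109, x_land=65.211, impact vy=-24.693
  bounce: vy ← 0.71·24.693 = 17.532
Arc 2: start y=0.000, vy=17.532 → t=3.578, apex=15.682, x_land=117.735, impact vy=-17.532
  bounce: vy ← 0.71·17.532 = 12.448
Arc 3: start y=0.000, vy=12.448 → t=2.540, apex=7.905, x_land=155.028, impact vy=-12.448
  bounce: vy ← 0.71·12.448 = 8.838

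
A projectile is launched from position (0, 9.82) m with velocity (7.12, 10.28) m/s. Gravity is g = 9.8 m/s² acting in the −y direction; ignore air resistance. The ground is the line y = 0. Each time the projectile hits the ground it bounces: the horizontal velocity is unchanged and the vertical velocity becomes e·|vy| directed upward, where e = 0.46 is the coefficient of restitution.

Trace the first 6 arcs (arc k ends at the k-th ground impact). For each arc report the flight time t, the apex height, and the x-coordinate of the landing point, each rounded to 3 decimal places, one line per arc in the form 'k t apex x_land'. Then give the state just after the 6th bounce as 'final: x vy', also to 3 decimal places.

1 2.811 15.212 20.014
2 1.621 3.219 31.555
3 0.746 0.681 36.864
4 0.343 0.144 39.306
5 0.158 0.030 40.430
6 0.073 0.006 40.947
final: 40.947 0.164

Arc 1: start y=9.820, vy=10.280 → t=2.811, apex=15.212, x_land=20.014, impact vy=-17.267
  bounce: vy ← 0.46·17.267 = 7.943
Arc 2: start y=0.000, vy=7.943 → t=1.621, apex=3.219, x_land=31.555, impact vy=-7.943
  bounce: vy ← 0.46·7.943 = 3.654
Arc 3: start y=0.000, vy=3.654 → t=0.746, apex=0.681, x_land=36.864, impact vy=-3.654
  bounce: vy ← 0.46·3.654 = 1.681
Arc 4: start y=0.000, vy=1.681 → t=0.343, apex=0.144, x_land=39.306, impact vy=-1.681
  bounce: vy ← 0.46·1.681 = 0.773
Arc 5: start y=0.000, vy=0.773 → t=0.158, apex=0.030, x_land=40.430, impact vy=-0.773
  bounce: vy ← 0.46·0.773 = 0.356
Arc 6: start y=0.000, vy=0.356 → t=0.073, apex=0.006, x_land=40.947, impact vy=-0.356
  bounce: vy ← 0.46·0.356 = 0.164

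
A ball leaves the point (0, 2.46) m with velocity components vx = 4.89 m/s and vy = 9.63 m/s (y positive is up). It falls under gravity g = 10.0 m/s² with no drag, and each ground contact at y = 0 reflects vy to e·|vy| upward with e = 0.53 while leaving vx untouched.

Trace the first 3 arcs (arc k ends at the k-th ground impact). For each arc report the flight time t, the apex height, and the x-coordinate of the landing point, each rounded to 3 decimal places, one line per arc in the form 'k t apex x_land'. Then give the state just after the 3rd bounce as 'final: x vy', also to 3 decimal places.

1 2.154 7.097 10.535
2 1.263 1.994 16.710
3 0.669 0.560 19.983
final: 19.983 1.774

Arc 1: start y=2.460, vy=9.630 → t=2.154, apex=7.097, x_land=10.535, impact vy=-11.914
  bounce: vy ← 0.53·11.914 = 6.314
Arc 2: start y=0.000, vy=6.314 → t=1.263, apex=1.994, x_land=16.710, impact vy=-6.314
  bounce: vy ← 0.53·6.314 = 3.347
Arc 3: start y=0.000, vy=3.347 → t=0.669, apex=0.560, x_land=19.983, impact vy=-3.347
  bounce: vy ← 0.53·3.347 = 1.774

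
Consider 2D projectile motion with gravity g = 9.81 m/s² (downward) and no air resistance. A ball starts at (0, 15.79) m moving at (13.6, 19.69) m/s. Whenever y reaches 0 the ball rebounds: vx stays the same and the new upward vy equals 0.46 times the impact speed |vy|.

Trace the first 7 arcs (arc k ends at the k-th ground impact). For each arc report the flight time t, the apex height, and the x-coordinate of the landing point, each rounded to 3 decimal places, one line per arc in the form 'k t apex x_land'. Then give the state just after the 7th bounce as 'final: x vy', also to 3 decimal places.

1 4.699 35.550 63.911
2 2.477 7.522 97.595
3 1.139 1.592 113.090
4 0.524 0.337 120.217
5 0.241 0.071 123.496
6 0.111 0.015 125.004
7 0.051 0.003 125.698
final: 125.698 0.115

Arc 1: start y=15.790, vy=19.690 → t=4.699, apex=35.550, x_land=63.911, impact vy=-26.410
  bounce: vy ← 0.46·26.410 = 12.149
Arc 2: start y=0.000, vy=12.149 → t=2.477, apex=7.522, x_land=97.595, impact vy=-12.149
  bounce: vy ← 0.46·12.149 = 5.588
Arc 3: start y=0.000, vy=5.588 → t=1.139, apex=1.592, x_land=113.090, impact vy=-5.588
  bounce: vy ← 0.46·5.588 = 2.571
Arc 4: start y=0.000, vy=2.571 → t=0.524, apex=0.337, x_land=120.217, impact vy=-2.571
  bounce: vy ← 0.46·2.571 = 1.183
Arc 5: start y=0.000, vy=1.183 → t=0.241, apex=0.071, x_land=123.496, impact vy=-1.183
  bounce: vy ← 0.46·1.183 = 0.544
Arc 6: start y=0.000, vy=0.544 → t=0.111, apex=0.015, x_land=125.004, impact vy=-0.544
  bounce: vy ← 0.46·0.544 = 0.250
Arc 7: start y=0.000, vy=0.250 → t=0.051, apex=0.003, x_land=125.698, impact vy=-0.250
  bounce: vy ← 0.46·0.250 = 0.115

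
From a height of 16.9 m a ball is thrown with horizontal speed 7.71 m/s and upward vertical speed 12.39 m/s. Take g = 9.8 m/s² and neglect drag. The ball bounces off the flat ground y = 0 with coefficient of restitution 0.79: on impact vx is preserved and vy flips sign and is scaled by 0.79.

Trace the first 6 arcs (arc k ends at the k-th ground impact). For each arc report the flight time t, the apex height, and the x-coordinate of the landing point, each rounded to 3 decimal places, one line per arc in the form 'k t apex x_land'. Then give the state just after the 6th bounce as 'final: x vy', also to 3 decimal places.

1 3.511 24.732 27.069
2 3.550 15.435 54.437
3 2.804 9.633 76.058
4 2.215 6.012 93.139
5 1.750 3.752 106.632
6 1.383 2.342 117.292
final: 117.292 5.352

Arc 1: start y=16.900, vy=12.390 → t=3.511, apex=24.732, x_land=27.069, impact vy=-22.017
  bounce: vy ← 0.79·22.017 = 17.393
Arc 2: start y=0.000, vy=17.393 → t=3.550, apex=15.435, x_land=54.437, impact vy=-17.393
  bounce: vy ← 0.79·17.393 = 13.741
Arc 3: start y=0.000, vy=13.741 → t=2.804, apex=9.633, x_land=76.058, impact vy=-13.741
  bounce: vy ← 0.79·13.741 = 10.855
Arc 4: start y=0.000, vy=10.855 → t=2.215, apex=6.012, x_land=93.139, impact vy=-10.855
  bounce: vy ← 0.79·10.855 = 8.576
Arc 5: start y=0.000, vy=8.576 → t=1.750, apex=3.752, x_land=106.632, impact vy=-8.576
  bounce: vy ← 0.79·8.576 = 6.775
Arc 6: start y=0.000, vy=6.775 → t=1.383, apex=2.342, x_land=117.292, impact vy=-6.775
  bounce: vy ← 0.79·6.775 = 5.352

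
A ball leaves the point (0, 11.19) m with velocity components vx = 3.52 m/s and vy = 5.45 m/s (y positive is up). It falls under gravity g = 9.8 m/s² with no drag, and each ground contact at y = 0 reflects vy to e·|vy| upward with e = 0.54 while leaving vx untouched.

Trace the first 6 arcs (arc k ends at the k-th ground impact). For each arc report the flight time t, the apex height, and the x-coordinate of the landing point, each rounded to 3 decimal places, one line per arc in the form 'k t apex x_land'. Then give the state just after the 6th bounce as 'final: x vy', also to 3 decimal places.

Arc 1: start y=11.190, vy=5.450 → t=2.166, apex=12.705, x_land=7.626, impact vy=-15.781
  bounce: vy ← 0.54·15.781 = 8.522
Arc 2: start y=0.000, vy=8.522 → t=1.739, apex=3.705, x_land=13.747, impact vy=-8.522
  bounce: vy ← 0.54·8.522 = 4.602
Arc 3: start y=0.000, vy=4.602 → t=0.939, apex=1.080, x_land=17.053, impact vy=-4.602
  bounce: vy ← 0.54·4.602 = 2.485
Arc 4: start y=0.000, vy=2.485 → t=0.507, apex=0.315, x_land=18.838, impact vy=-2.485
  bounce: vy ← 0.54·2.485 = 1.342
Arc 5: start y=0.000, vy=1.342 → t=0.274, apex=0.092, x_land=19.802, impact vy=-1.342
  bounce: vy ← 0.54·1.342 = 0.725
Arc 6: start y=0.000, vy=0.725 → t=0.148, apex=0.027, x_land=20.322, impact vy=-0.725
  bounce: vy ← 0.54·0.725 = 0.391

1 2.166 12.705 7.626
2 1.739 3.705 13.747
3 0.939 1.080 17.053
4 0.507 0.315 18.838
5 0.274 0.092 19.802
6 0.148 0.027 20.322
final: 20.322 0.391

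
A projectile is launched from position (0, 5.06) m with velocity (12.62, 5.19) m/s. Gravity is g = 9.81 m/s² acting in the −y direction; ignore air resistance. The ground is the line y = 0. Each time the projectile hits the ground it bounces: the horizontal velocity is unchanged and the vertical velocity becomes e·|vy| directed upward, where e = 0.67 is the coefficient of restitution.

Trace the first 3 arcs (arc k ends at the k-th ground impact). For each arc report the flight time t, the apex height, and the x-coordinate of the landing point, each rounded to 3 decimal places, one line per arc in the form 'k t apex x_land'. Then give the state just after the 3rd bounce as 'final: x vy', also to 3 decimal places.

1 1.674 6.433 21.129
2 1.535 2.888 40.495
3 1.028 1.296 53.471
final: 53.471 3.379

Arc 1: start y=5.060, vy=5.190 → t=1.674, apex=6.433, x_land=21.129, impact vy=-11.234
  bounce: vy ← 0.67·11.234 = 7.527
Arc 2: start y=0.000, vy=7.527 → t=1.535, apex=2.888, x_land=40.495, impact vy=-7.527
  bounce: vy ← 0.67·7.527 = 5.043
Arc 3: start y=0.000, vy=5.043 → t=1.028, apex=1.296, x_land=53.471, impact vy=-5.043
  bounce: vy ← 0.67·5.043 = 3.379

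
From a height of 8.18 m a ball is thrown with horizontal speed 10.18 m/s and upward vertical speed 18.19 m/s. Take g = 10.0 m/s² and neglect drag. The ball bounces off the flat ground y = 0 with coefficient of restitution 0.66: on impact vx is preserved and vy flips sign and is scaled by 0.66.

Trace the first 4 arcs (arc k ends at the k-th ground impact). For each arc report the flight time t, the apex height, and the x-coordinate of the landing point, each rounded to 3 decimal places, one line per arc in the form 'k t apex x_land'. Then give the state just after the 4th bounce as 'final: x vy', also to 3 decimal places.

Arc 1: start y=8.180, vy=18.190 → t=4.043, apex=24.724, x_land=41.155, impact vy=-22.237
  bounce: vy ← 0.66·22.237 = 14.676
Arc 2: start y=0.000, vy=14.676 → t=2.935, apex=10.770, x_land=71.035, impact vy=-14.676
  bounce: vy ← 0.66·14.676 = 9.686
Arc 3: start y=0.000, vy=9.686 → t=1.937, apex=4.691, x_land=90.757, impact vy=-9.686
  bounce: vy ← 0.66·9.686 = 6.393
Arc 4: start y=0.000, vy=6.393 → t=1.279, apex=2.044, x_land=103.773, impact vy=-6.393
  bounce: vy ← 0.66·6.393 = 4.219

1 4.043 24.724 41.155
2 2.935 10.770 71.035
3 1.937 4.691 90.757
4 1.279 2.044 103.773
final: 103.773 4.219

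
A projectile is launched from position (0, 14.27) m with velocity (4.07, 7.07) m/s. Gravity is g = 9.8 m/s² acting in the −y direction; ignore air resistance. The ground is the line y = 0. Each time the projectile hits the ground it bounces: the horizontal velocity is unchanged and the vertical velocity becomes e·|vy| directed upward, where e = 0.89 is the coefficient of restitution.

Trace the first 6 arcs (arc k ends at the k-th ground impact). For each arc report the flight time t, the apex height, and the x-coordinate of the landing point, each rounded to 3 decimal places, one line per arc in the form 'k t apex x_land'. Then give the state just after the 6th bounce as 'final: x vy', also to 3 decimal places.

1 2.574 16.820 10.477
2 3.298 13.323 23.899
3 2.935 10.553 35.845
4 2.612 8.359 46.477
5 2.325 6.621 55.940
6 2.069 5.245 64.361
final: 64.361 9.024

Arc 1: start y=14.270, vy=7.070 → t=2.574, apex=16.820, x_land=10.477, impact vy=-18.157
  bounce: vy ← 0.89·18.157 = 16.160
Arc 2: start y=0.000, vy=16.160 → t=3.298, apex=13.323, x_land=23.899, impact vy=-16.160
  bounce: vy ← 0.89·16.160 = 14.382
Arc 3: start y=0.000, vy=14.382 → t=2.935, apex=10.553, x_land=35.845, impact vy=-14.382
  bounce: vy ← 0.89·14.382 = 12.800
Arc 4: start y=0.000, vy=12.800 → t=2.612, apex=8.359, x_land=46.477, impact vy=-12.800
  bounce: vy ← 0.89·12.800 = 11.392
Arc 5: start y=0.000, vy=11.392 → t=2.325, apex=6.621, x_land=55.940, impact vy=-11.392
  bounce: vy ← 0.89·11.392 = 10.139
Arc 6: start y=0.000, vy=10.139 → t=2.069, apex=5.245, x_land=64.361, impact vy=-10.139
  bounce: vy ← 0.89·10.139 = 9.024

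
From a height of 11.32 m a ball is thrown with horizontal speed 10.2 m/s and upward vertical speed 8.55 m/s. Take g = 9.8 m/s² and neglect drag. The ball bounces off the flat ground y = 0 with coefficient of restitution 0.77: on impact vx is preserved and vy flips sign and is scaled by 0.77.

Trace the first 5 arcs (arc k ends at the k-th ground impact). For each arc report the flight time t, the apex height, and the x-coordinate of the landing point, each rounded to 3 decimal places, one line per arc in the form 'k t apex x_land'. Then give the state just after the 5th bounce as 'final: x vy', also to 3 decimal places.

Arc 1: start y=11.320, vy=8.550 → t=2.625, apex=15.050, x_land=26.775, impact vy=-17.175
  bounce: vy ← 0.77·17.175 = 13.225
Arc 2: start y=0.000, vy=13.225 → t=2.699, apex=8.923, x_land=54.304, impact vy=-13.225
  bounce: vy ← 0.77·13.225 = 10.183
Arc 3: start y=0.000, vy=10.183 → t=2.078, apex=5.290, x_land=75.501, impact vy=-10.183
  bounce: vy ← 0.77·10.183 = 7.841
Arc 4: start y=0.000, vy=7.841 → t=1.600, apex=3.137, x_land=91.823, impact vy=-7.841
  bounce: vy ← 0.77·7.841 = 6.037
Arc 5: start y=0.000, vy=6.037 → t=1.232, apex=1.860, x_land=104.390, impact vy=-6.037
  bounce: vy ← 0.77·6.037 = 4.649

1 2.625 15.050 26.775
2 2.699 8.923 54.304
3 2.078 5.290 75.501
4 1.600 3.137 91.823
5 1.232 1.860 104.390
final: 104.390 4.649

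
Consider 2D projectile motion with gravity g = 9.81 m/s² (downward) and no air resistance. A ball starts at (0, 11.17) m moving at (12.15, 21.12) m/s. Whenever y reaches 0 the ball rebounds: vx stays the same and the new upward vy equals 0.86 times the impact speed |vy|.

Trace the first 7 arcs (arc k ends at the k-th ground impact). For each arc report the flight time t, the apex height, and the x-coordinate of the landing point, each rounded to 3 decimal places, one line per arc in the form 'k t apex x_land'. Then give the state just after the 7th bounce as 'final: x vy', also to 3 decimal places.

Arc 1: start y=11.170, vy=21.120 → t=4.782, apex=33.905, x_land=58.102, impact vy=-25.792
  bounce: vy ← 0.86·25.792 = 22.181
Arc 2: start y=0.000, vy=22.181 → t=4.522, apex=25.076, x_land=113.045, impact vy=-22.181
  bounce: vy ← 0.86·22.181 = 19.076
Arc 3: start y=0.000, vy=19.076 → t=3.889, apex=18.546, x_land=160.296, impact vy=-19.076
  bounce: vy ← 0.86·19.076 = 16.405
Arc 4: start y=0.000, vy=16.405 → t=3.345, apex=13.717, x_land=200.932, impact vy=-16.405
  bounce: vy ← 0.86·16.405 = 14.108
Arc 5: start y=0.000, vy=14.108 → t=2.876, apex=10.145, x_land=235.879, impact vy=-14.108
  bounce: vy ← 0.86·14.108 = 12.133
Arc 6: start y=0.000, vy=12.133 → t=2.474, apex=7.503, x_land=265.934, impact vy=-12.133
  bounce: vy ← 0.86·12.133 = 10.434
Arc 7: start y=0.000, vy=10.434 → t=2.127, apex=5.549, x_land=291.781, impact vy=-10.434
  bounce: vy ← 0.86·10.434 = 8.974

1 4.782 33.905 58.102
2 4.522 25.076 113.045
3 3.889 18.546 160.296
4 3.345 13.717 200.932
5 2.876 10.145 235.879
6 2.474 7.503 265.934
7 2.127 5.549 291.781
final: 291.781 8.974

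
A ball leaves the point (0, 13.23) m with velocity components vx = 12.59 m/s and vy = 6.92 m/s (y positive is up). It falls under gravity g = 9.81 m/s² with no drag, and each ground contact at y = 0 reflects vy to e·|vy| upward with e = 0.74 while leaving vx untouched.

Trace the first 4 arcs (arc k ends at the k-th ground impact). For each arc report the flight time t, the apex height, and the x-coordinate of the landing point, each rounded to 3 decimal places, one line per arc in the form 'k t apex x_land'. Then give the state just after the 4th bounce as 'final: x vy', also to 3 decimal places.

1 2.493 15.671 31.385
2 2.645 8.581 64.690
3 1.958 4.699 89.336
4 1.449 2.573 107.574
final: 107.574 5.258

Arc 1: start y=13.230, vy=6.920 → t=2.493, apex=15.671, x_land=31.385, impact vy=-17.535
  bounce: vy ← 0.74·17.535 = 12.976
Arc 2: start y=0.000, vy=12.976 → t=2.645, apex=8.581, x_land=64.690, impact vy=-12.976
  bounce: vy ← 0.74·12.976 = 9.602
Arc 3: start y=0.000, vy=9.602 → t=1.958, apex=4.699, x_land=89.336, impact vy=-9.602
  bounce: vy ← 0.74·9.602 = 7.105
Arc 4: start y=0.000, vy=7.105 → t=1.449, apex=2.573, x_land=107.574, impact vy=-7.105
  bounce: vy ← 0.74·7.105 = 5.258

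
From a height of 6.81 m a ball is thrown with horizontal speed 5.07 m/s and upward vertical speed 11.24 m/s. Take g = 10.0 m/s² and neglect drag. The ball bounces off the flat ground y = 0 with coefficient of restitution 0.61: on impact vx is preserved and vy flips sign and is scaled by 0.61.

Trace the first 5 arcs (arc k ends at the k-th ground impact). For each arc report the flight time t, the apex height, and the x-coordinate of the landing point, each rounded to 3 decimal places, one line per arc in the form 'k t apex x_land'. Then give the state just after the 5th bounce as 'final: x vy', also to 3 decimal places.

1 2.744 13.127 13.914
2 1.977 4.885 23.936
3 1.206 1.818 30.049
4 0.736 0.676 33.779
5 0.449 0.252 36.053
final: 36.053 1.369

Arc 1: start y=6.810, vy=11.240 → t=2.744, apex=13.127, x_land=13.914, impact vy=-16.203
  bounce: vy ← 0.61·16.203 = 9.884
Arc 2: start y=0.000, vy=9.884 → t=1.977, apex=4.885, x_land=23.936, impact vy=-9.884
  bounce: vy ← 0.61·9.884 = 6.029
Arc 3: start y=0.000, vy=6.029 → t=1.206, apex=1.818, x_land=30.049, impact vy=-6.029
  bounce: vy ← 0.61·6.029 = 3.678
Arc 4: start y=0.000, vy=3.678 → t=0.736, apex=0.676, x_land=33.779, impact vy=-3.678
  bounce: vy ← 0.61·3.678 = 2.243
Arc 5: start y=0.000, vy=2.243 → t=0.449, apex=0.252, x_land=36.053, impact vy=-2.243
  bounce: vy ← 0.61·2.243 = 1.369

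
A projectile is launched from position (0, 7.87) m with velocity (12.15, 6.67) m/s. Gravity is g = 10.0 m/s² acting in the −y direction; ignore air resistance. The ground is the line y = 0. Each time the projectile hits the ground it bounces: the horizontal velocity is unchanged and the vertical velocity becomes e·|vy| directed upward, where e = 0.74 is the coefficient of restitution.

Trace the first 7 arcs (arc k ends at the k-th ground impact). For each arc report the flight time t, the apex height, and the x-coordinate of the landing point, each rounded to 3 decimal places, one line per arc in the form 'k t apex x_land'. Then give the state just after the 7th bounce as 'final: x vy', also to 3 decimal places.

Arc 1: start y=7.870, vy=6.670 → t=2.088, apex=10.094, x_land=25.368, impact vy=-14.209
  bounce: vy ← 0.74·14.209 = 10.514
Arc 2: start y=0.000, vy=10.514 → t=2.103, apex=5.528, x_land=50.918, impact vy=-10.514
  bounce: vy ← 0.74·10.514 = 7.781
Arc 3: start y=0.000, vy=7.781 → t=1.556, apex=3.027, x_land=69.825, impact vy=-7.781
  bounce: vy ← 0.74·7.781 = 5.758
Arc 4: start y=0.000, vy=5.758 → t=1.152, apex=1.658, x_land=83.816, impact vy=-5.758
  bounce: vy ← 0.74·5.758 = 4.261
Arc 5: start y=0.000, vy=4.261 → t=0.852, apex=0.908, x_land=94.170, impact vy=-4.261
  bounce: vy ← 0.74·4.261 = 3.153
Arc 6: start y=0.000, vy=3.153 → t=0.631, apex=0.497, x_land=101.832, impact vy=-3.153
  bounce: vy ← 0.74·3.153 = 2.333
Arc 7: start y=0.000, vy=2.333 → t=0.467, apex=0.272, x_land=107.501, impact vy=-2.333
  bounce: vy ← 0.74·2.333 = 1.727

1 2.088 10.094 25.368
2 2.103 5.528 50.918
3 1.556 3.027 69.825
4 1.152 1.658 83.816
5 0.852 0.908 94.170
6 0.631 0.497 101.832
7 0.467 0.272 107.501
final: 107.501 1.727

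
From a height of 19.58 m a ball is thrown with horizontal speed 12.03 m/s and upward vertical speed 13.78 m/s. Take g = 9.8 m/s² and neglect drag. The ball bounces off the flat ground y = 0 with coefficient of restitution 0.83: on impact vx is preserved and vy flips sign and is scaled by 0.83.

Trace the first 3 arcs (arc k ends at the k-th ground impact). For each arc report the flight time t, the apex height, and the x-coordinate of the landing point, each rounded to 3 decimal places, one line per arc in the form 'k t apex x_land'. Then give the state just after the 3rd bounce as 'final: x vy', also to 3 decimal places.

1 3.850 29.268 46.317
2 4.057 20.163 95.123
3 3.367 13.890 135.632
final: 135.632 13.695

Arc 1: start y=19.580, vy=13.780 → t=3.850, apex=29.268, x_land=46.317, impact vy=-23.951
  bounce: vy ← 0.83·23.951 = 19.879
Arc 2: start y=0.000, vy=19.879 → t=4.057, apex=20.163, x_land=95.123, impact vy=-19.879
  bounce: vy ← 0.83·19.879 = 16.500
Arc 3: start y=0.000, vy=16.500 → t=3.367, apex=13.890, x_land=135.632, impact vy=-16.500
  bounce: vy ← 0.83·16.500 = 13.695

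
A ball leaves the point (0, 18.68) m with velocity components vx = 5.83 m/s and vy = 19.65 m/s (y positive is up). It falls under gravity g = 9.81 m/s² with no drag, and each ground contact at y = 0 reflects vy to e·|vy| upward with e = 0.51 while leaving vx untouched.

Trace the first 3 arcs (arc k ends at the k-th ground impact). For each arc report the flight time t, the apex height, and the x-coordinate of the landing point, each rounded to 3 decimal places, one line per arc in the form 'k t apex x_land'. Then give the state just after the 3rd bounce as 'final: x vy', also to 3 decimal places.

Arc 1: start y=18.680, vy=19.650 → t=4.800, apex=38.360, x_land=27.982, impact vy=-27.434
  bounce: vy ← 0.51·27.434 = 13.991
Arc 2: start y=0.000, vy=13.991 → t=2.852, apex=9.977, x_land=44.611, impact vy=-13.991
  bounce: vy ← 0.51·13.991 = 7.136
Arc 3: start y=0.000, vy=7.136 → t=1.455, apex=2.595, x_land=53.093, impact vy=-7.136
  bounce: vy ← 0.51·7.136 = 3.639

1 4.800 38.360 27.982
2 2.852 9.977 44.611
3 1.455 2.595 53.093
final: 53.093 3.639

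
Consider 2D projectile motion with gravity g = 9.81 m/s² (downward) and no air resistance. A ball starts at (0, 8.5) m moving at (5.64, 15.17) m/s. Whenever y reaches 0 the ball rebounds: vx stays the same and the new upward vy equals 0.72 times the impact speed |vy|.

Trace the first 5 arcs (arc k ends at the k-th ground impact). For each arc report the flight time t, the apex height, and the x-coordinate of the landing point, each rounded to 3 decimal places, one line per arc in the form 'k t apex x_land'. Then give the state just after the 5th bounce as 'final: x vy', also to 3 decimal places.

1 3.577 20.229 20.175
2 2.924 10.487 36.669
3 2.106 5.436 48.544
4 1.516 2.818 57.094
5 1.092 1.461 63.251
final: 63.251 3.855

Arc 1: start y=8.500, vy=15.170 → t=3.577, apex=20.229, x_land=20.175, impact vy=-19.922
  bounce: vy ← 0.72·19.922 = 14.344
Arc 2: start y=0.000, vy=14.344 → t=2.924, apex=10.487, x_land=36.669, impact vy=-14.344
  bounce: vy ← 0.72·14.344 = 10.328
Arc 3: start y=0.000, vy=10.328 → t=2.106, apex=5.436, x_land=48.544, impact vy=-10.328
  bounce: vy ← 0.72·10.328 = 7.436
Arc 4: start y=0.000, vy=7.436 → t=1.516, apex=2.818, x_land=57.094, impact vy=-7.436
  bounce: vy ← 0.72·7.436 = 5.354
Arc 5: start y=0.000, vy=5.354 → t=1.092, apex=1.461, x_land=63.251, impact vy=-5.354
  bounce: vy ← 0.72·5.354 = 3.855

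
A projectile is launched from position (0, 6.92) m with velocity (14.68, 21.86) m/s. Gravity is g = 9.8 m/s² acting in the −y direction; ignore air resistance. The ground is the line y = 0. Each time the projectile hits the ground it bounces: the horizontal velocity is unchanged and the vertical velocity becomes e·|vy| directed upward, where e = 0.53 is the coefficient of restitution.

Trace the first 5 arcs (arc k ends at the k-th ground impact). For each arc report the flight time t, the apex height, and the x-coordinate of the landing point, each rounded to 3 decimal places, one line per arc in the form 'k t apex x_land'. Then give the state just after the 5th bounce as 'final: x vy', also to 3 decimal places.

Arc 1: start y=6.920, vy=21.860 → t=4.758, apex=31.301, x_land=69.848, impact vy=-24.769
  bounce: vy ← 0.53·24.769 = 13.127
Arc 2: start y=0.000, vy=13.127 → t=2.679, apex=8.792, x_land=109.177, impact vy=-13.127
  bounce: vy ← 0.53·13.127 = 6.958
Arc 3: start y=0.000, vy=6.958 → t=1.420, apex=2.470, x_land=130.021, impact vy=-6.958
  bounce: vy ← 0.53·6.958 = 3.687
Arc 4: start y=0.000, vy=3.687 → t=0.753, apex=0.694, x_land=141.068, impact vy=-3.687
  bounce: vy ← 0.53·3.687 = 1.954
Arc 5: start y=0.000, vy=1.954 → t=0.399, apex=0.195, x_land=146.924, impact vy=-1.954
  bounce: vy ← 0.53·1.954 = 1.036

1 4.758 31.301 69.848
2 2.679 8.792 109.177
3 1.420 2.470 130.021
4 0.753 0.694 141.068
5 0.399 0.195 146.924
final: 146.924 1.036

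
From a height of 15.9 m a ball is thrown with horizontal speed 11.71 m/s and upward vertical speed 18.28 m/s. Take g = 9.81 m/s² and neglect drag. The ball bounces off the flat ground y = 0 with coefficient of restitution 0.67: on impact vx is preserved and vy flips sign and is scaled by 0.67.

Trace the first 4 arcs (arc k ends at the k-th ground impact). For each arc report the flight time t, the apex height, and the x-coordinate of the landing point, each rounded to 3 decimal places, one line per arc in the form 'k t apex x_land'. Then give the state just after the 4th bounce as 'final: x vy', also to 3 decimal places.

1 4.455 32.932 52.162
2 3.472 14.783 92.821
3 2.326 6.636 120.062
4 1.559 2.979 138.313
final: 138.313 5.122

Arc 1: start y=15.900, vy=18.280 → t=4.455, apex=32.932, x_land=52.162, impact vy=-25.419
  bounce: vy ← 0.67·25.419 = 17.031
Arc 2: start y=0.000, vy=17.031 → t=3.472, apex=14.783, x_land=92.821, impact vy=-17.031
  bounce: vy ← 0.67·17.031 = 11.411
Arc 3: start y=0.000, vy=11.411 → t=2.326, apex=6.636, x_land=120.062, impact vy=-11.411
  bounce: vy ← 0.67·11.411 = 7.645
Arc 4: start y=0.000, vy=7.645 → t=1.559, apex=2.979, x_land=138.313, impact vy=-7.645
  bounce: vy ← 0.67·7.645 = 5.122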